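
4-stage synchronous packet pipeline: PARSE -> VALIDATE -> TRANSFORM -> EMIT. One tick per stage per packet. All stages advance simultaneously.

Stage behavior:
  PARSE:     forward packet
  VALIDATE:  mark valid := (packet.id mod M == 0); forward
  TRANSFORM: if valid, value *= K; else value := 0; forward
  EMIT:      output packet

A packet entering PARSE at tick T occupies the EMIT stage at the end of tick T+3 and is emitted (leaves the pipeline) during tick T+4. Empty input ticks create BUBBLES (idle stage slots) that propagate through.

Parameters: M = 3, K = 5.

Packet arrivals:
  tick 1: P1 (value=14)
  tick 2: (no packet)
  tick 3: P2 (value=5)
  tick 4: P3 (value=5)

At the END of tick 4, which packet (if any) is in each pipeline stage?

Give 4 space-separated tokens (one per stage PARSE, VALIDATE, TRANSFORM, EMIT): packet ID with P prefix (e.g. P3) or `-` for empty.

Tick 1: [PARSE:P1(v=14,ok=F), VALIDATE:-, TRANSFORM:-, EMIT:-] out:-; in:P1
Tick 2: [PARSE:-, VALIDATE:P1(v=14,ok=F), TRANSFORM:-, EMIT:-] out:-; in:-
Tick 3: [PARSE:P2(v=5,ok=F), VALIDATE:-, TRANSFORM:P1(v=0,ok=F), EMIT:-] out:-; in:P2
Tick 4: [PARSE:P3(v=5,ok=F), VALIDATE:P2(v=5,ok=F), TRANSFORM:-, EMIT:P1(v=0,ok=F)] out:-; in:P3
At end of tick 4: ['P3', 'P2', '-', 'P1']

Answer: P3 P2 - P1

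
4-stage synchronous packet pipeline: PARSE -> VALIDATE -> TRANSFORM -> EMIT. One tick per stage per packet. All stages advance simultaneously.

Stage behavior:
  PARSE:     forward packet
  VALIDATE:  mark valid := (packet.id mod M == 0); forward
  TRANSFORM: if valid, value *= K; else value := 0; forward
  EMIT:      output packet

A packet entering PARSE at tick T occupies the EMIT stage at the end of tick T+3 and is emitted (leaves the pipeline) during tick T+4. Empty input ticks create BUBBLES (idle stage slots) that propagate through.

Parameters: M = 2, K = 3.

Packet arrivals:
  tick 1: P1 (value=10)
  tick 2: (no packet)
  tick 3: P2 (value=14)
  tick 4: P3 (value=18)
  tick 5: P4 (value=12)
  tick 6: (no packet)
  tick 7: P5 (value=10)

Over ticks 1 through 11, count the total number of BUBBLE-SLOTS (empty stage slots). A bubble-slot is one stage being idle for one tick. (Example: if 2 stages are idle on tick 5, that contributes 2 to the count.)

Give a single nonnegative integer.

Answer: 24

Derivation:
Tick 1: [PARSE:P1(v=10,ok=F), VALIDATE:-, TRANSFORM:-, EMIT:-] out:-; bubbles=3
Tick 2: [PARSE:-, VALIDATE:P1(v=10,ok=F), TRANSFORM:-, EMIT:-] out:-; bubbles=3
Tick 3: [PARSE:P2(v=14,ok=F), VALIDATE:-, TRANSFORM:P1(v=0,ok=F), EMIT:-] out:-; bubbles=2
Tick 4: [PARSE:P3(v=18,ok=F), VALIDATE:P2(v=14,ok=T), TRANSFORM:-, EMIT:P1(v=0,ok=F)] out:-; bubbles=1
Tick 5: [PARSE:P4(v=12,ok=F), VALIDATE:P3(v=18,ok=F), TRANSFORM:P2(v=42,ok=T), EMIT:-] out:P1(v=0); bubbles=1
Tick 6: [PARSE:-, VALIDATE:P4(v=12,ok=T), TRANSFORM:P3(v=0,ok=F), EMIT:P2(v=42,ok=T)] out:-; bubbles=1
Tick 7: [PARSE:P5(v=10,ok=F), VALIDATE:-, TRANSFORM:P4(v=36,ok=T), EMIT:P3(v=0,ok=F)] out:P2(v=42); bubbles=1
Tick 8: [PARSE:-, VALIDATE:P5(v=10,ok=F), TRANSFORM:-, EMIT:P4(v=36,ok=T)] out:P3(v=0); bubbles=2
Tick 9: [PARSE:-, VALIDATE:-, TRANSFORM:P5(v=0,ok=F), EMIT:-] out:P4(v=36); bubbles=3
Tick 10: [PARSE:-, VALIDATE:-, TRANSFORM:-, EMIT:P5(v=0,ok=F)] out:-; bubbles=3
Tick 11: [PARSE:-, VALIDATE:-, TRANSFORM:-, EMIT:-] out:P5(v=0); bubbles=4
Total bubble-slots: 24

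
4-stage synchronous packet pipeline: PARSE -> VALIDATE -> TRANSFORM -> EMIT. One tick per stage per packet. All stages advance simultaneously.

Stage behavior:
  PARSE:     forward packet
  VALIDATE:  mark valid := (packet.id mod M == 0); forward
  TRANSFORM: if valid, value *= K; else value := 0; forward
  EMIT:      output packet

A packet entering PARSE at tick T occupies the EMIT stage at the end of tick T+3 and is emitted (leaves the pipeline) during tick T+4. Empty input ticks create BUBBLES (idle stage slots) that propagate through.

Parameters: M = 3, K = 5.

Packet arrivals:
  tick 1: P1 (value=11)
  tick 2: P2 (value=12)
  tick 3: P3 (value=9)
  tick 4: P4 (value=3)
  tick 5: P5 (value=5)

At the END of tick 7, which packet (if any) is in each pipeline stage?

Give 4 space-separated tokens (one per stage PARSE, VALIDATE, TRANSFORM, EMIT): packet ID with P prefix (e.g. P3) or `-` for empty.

Tick 1: [PARSE:P1(v=11,ok=F), VALIDATE:-, TRANSFORM:-, EMIT:-] out:-; in:P1
Tick 2: [PARSE:P2(v=12,ok=F), VALIDATE:P1(v=11,ok=F), TRANSFORM:-, EMIT:-] out:-; in:P2
Tick 3: [PARSE:P3(v=9,ok=F), VALIDATE:P2(v=12,ok=F), TRANSFORM:P1(v=0,ok=F), EMIT:-] out:-; in:P3
Tick 4: [PARSE:P4(v=3,ok=F), VALIDATE:P3(v=9,ok=T), TRANSFORM:P2(v=0,ok=F), EMIT:P1(v=0,ok=F)] out:-; in:P4
Tick 5: [PARSE:P5(v=5,ok=F), VALIDATE:P4(v=3,ok=F), TRANSFORM:P3(v=45,ok=T), EMIT:P2(v=0,ok=F)] out:P1(v=0); in:P5
Tick 6: [PARSE:-, VALIDATE:P5(v=5,ok=F), TRANSFORM:P4(v=0,ok=F), EMIT:P3(v=45,ok=T)] out:P2(v=0); in:-
Tick 7: [PARSE:-, VALIDATE:-, TRANSFORM:P5(v=0,ok=F), EMIT:P4(v=0,ok=F)] out:P3(v=45); in:-
At end of tick 7: ['-', '-', 'P5', 'P4']

Answer: - - P5 P4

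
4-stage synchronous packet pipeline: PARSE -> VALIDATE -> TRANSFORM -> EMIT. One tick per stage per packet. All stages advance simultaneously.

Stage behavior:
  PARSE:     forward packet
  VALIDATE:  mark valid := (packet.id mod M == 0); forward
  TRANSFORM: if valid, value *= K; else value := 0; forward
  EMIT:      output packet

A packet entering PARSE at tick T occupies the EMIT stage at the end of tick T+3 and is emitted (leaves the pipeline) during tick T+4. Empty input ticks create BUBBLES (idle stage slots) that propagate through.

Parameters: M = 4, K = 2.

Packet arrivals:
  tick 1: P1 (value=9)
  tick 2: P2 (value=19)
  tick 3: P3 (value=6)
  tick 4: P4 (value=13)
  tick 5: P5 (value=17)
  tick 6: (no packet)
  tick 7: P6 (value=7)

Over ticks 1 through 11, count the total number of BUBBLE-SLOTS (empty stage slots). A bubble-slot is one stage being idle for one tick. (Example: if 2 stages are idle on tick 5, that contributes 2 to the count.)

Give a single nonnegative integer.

Tick 1: [PARSE:P1(v=9,ok=F), VALIDATE:-, TRANSFORM:-, EMIT:-] out:-; bubbles=3
Tick 2: [PARSE:P2(v=19,ok=F), VALIDATE:P1(v=9,ok=F), TRANSFORM:-, EMIT:-] out:-; bubbles=2
Tick 3: [PARSE:P3(v=6,ok=F), VALIDATE:P2(v=19,ok=F), TRANSFORM:P1(v=0,ok=F), EMIT:-] out:-; bubbles=1
Tick 4: [PARSE:P4(v=13,ok=F), VALIDATE:P3(v=6,ok=F), TRANSFORM:P2(v=0,ok=F), EMIT:P1(v=0,ok=F)] out:-; bubbles=0
Tick 5: [PARSE:P5(v=17,ok=F), VALIDATE:P4(v=13,ok=T), TRANSFORM:P3(v=0,ok=F), EMIT:P2(v=0,ok=F)] out:P1(v=0); bubbles=0
Tick 6: [PARSE:-, VALIDATE:P5(v=17,ok=F), TRANSFORM:P4(v=26,ok=T), EMIT:P3(v=0,ok=F)] out:P2(v=0); bubbles=1
Tick 7: [PARSE:P6(v=7,ok=F), VALIDATE:-, TRANSFORM:P5(v=0,ok=F), EMIT:P4(v=26,ok=T)] out:P3(v=0); bubbles=1
Tick 8: [PARSE:-, VALIDATE:P6(v=7,ok=F), TRANSFORM:-, EMIT:P5(v=0,ok=F)] out:P4(v=26); bubbles=2
Tick 9: [PARSE:-, VALIDATE:-, TRANSFORM:P6(v=0,ok=F), EMIT:-] out:P5(v=0); bubbles=3
Tick 10: [PARSE:-, VALIDATE:-, TRANSFORM:-, EMIT:P6(v=0,ok=F)] out:-; bubbles=3
Tick 11: [PARSE:-, VALIDATE:-, TRANSFORM:-, EMIT:-] out:P6(v=0); bubbles=4
Total bubble-slots: 20

Answer: 20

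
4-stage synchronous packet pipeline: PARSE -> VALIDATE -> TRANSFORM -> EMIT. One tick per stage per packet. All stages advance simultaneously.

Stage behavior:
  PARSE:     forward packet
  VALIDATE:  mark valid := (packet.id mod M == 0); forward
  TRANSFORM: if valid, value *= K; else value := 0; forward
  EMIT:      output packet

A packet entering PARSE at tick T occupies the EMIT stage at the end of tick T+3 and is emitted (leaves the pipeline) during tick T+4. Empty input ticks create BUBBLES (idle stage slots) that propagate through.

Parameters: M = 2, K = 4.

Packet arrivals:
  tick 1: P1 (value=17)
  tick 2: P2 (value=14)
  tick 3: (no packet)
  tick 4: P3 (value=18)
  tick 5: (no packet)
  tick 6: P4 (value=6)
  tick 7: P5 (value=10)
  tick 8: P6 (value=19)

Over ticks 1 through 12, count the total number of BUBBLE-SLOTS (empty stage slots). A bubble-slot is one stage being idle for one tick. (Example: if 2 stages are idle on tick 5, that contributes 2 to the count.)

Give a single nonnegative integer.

Tick 1: [PARSE:P1(v=17,ok=F), VALIDATE:-, TRANSFORM:-, EMIT:-] out:-; bubbles=3
Tick 2: [PARSE:P2(v=14,ok=F), VALIDATE:P1(v=17,ok=F), TRANSFORM:-, EMIT:-] out:-; bubbles=2
Tick 3: [PARSE:-, VALIDATE:P2(v=14,ok=T), TRANSFORM:P1(v=0,ok=F), EMIT:-] out:-; bubbles=2
Tick 4: [PARSE:P3(v=18,ok=F), VALIDATE:-, TRANSFORM:P2(v=56,ok=T), EMIT:P1(v=0,ok=F)] out:-; bubbles=1
Tick 5: [PARSE:-, VALIDATE:P3(v=18,ok=F), TRANSFORM:-, EMIT:P2(v=56,ok=T)] out:P1(v=0); bubbles=2
Tick 6: [PARSE:P4(v=6,ok=F), VALIDATE:-, TRANSFORM:P3(v=0,ok=F), EMIT:-] out:P2(v=56); bubbles=2
Tick 7: [PARSE:P5(v=10,ok=F), VALIDATE:P4(v=6,ok=T), TRANSFORM:-, EMIT:P3(v=0,ok=F)] out:-; bubbles=1
Tick 8: [PARSE:P6(v=19,ok=F), VALIDATE:P5(v=10,ok=F), TRANSFORM:P4(v=24,ok=T), EMIT:-] out:P3(v=0); bubbles=1
Tick 9: [PARSE:-, VALIDATE:P6(v=19,ok=T), TRANSFORM:P5(v=0,ok=F), EMIT:P4(v=24,ok=T)] out:-; bubbles=1
Tick 10: [PARSE:-, VALIDATE:-, TRANSFORM:P6(v=76,ok=T), EMIT:P5(v=0,ok=F)] out:P4(v=24); bubbles=2
Tick 11: [PARSE:-, VALIDATE:-, TRANSFORM:-, EMIT:P6(v=76,ok=T)] out:P5(v=0); bubbles=3
Tick 12: [PARSE:-, VALIDATE:-, TRANSFORM:-, EMIT:-] out:P6(v=76); bubbles=4
Total bubble-slots: 24

Answer: 24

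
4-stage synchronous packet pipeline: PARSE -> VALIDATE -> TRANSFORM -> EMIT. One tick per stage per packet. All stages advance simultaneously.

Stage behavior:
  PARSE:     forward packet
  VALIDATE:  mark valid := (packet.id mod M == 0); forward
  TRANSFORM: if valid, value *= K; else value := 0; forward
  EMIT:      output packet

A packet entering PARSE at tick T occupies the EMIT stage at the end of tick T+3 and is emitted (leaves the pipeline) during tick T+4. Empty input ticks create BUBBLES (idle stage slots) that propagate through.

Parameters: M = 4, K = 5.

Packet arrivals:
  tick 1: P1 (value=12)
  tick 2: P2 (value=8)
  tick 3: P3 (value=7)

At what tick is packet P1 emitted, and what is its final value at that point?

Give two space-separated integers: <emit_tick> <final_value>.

Answer: 5 0

Derivation:
Tick 1: [PARSE:P1(v=12,ok=F), VALIDATE:-, TRANSFORM:-, EMIT:-] out:-; in:P1
Tick 2: [PARSE:P2(v=8,ok=F), VALIDATE:P1(v=12,ok=F), TRANSFORM:-, EMIT:-] out:-; in:P2
Tick 3: [PARSE:P3(v=7,ok=F), VALIDATE:P2(v=8,ok=F), TRANSFORM:P1(v=0,ok=F), EMIT:-] out:-; in:P3
Tick 4: [PARSE:-, VALIDATE:P3(v=7,ok=F), TRANSFORM:P2(v=0,ok=F), EMIT:P1(v=0,ok=F)] out:-; in:-
Tick 5: [PARSE:-, VALIDATE:-, TRANSFORM:P3(v=0,ok=F), EMIT:P2(v=0,ok=F)] out:P1(v=0); in:-
Tick 6: [PARSE:-, VALIDATE:-, TRANSFORM:-, EMIT:P3(v=0,ok=F)] out:P2(v=0); in:-
Tick 7: [PARSE:-, VALIDATE:-, TRANSFORM:-, EMIT:-] out:P3(v=0); in:-
P1: arrives tick 1, valid=False (id=1, id%4=1), emit tick 5, final value 0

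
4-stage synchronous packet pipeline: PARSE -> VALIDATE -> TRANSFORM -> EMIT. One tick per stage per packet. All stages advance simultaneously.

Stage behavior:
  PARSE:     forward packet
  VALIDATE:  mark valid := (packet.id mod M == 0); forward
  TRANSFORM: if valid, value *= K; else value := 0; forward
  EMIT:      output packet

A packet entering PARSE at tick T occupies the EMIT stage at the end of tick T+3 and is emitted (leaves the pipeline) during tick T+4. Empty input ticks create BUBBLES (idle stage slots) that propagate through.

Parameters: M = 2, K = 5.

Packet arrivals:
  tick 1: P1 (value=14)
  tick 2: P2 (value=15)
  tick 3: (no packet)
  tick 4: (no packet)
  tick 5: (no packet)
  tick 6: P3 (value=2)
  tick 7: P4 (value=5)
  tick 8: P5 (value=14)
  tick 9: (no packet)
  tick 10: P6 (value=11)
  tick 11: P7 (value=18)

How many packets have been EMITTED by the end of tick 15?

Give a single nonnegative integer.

Answer: 7

Derivation:
Tick 1: [PARSE:P1(v=14,ok=F), VALIDATE:-, TRANSFORM:-, EMIT:-] out:-; in:P1
Tick 2: [PARSE:P2(v=15,ok=F), VALIDATE:P1(v=14,ok=F), TRANSFORM:-, EMIT:-] out:-; in:P2
Tick 3: [PARSE:-, VALIDATE:P2(v=15,ok=T), TRANSFORM:P1(v=0,ok=F), EMIT:-] out:-; in:-
Tick 4: [PARSE:-, VALIDATE:-, TRANSFORM:P2(v=75,ok=T), EMIT:P1(v=0,ok=F)] out:-; in:-
Tick 5: [PARSE:-, VALIDATE:-, TRANSFORM:-, EMIT:P2(v=75,ok=T)] out:P1(v=0); in:-
Tick 6: [PARSE:P3(v=2,ok=F), VALIDATE:-, TRANSFORM:-, EMIT:-] out:P2(v=75); in:P3
Tick 7: [PARSE:P4(v=5,ok=F), VALIDATE:P3(v=2,ok=F), TRANSFORM:-, EMIT:-] out:-; in:P4
Tick 8: [PARSE:P5(v=14,ok=F), VALIDATE:P4(v=5,ok=T), TRANSFORM:P3(v=0,ok=F), EMIT:-] out:-; in:P5
Tick 9: [PARSE:-, VALIDATE:P5(v=14,ok=F), TRANSFORM:P4(v=25,ok=T), EMIT:P3(v=0,ok=F)] out:-; in:-
Tick 10: [PARSE:P6(v=11,ok=F), VALIDATE:-, TRANSFORM:P5(v=0,ok=F), EMIT:P4(v=25,ok=T)] out:P3(v=0); in:P6
Tick 11: [PARSE:P7(v=18,ok=F), VALIDATE:P6(v=11,ok=T), TRANSFORM:-, EMIT:P5(v=0,ok=F)] out:P4(v=25); in:P7
Tick 12: [PARSE:-, VALIDATE:P7(v=18,ok=F), TRANSFORM:P6(v=55,ok=T), EMIT:-] out:P5(v=0); in:-
Tick 13: [PARSE:-, VALIDATE:-, TRANSFORM:P7(v=0,ok=F), EMIT:P6(v=55,ok=T)] out:-; in:-
Tick 14: [PARSE:-, VALIDATE:-, TRANSFORM:-, EMIT:P7(v=0,ok=F)] out:P6(v=55); in:-
Tick 15: [PARSE:-, VALIDATE:-, TRANSFORM:-, EMIT:-] out:P7(v=0); in:-
Emitted by tick 15: ['P1', 'P2', 'P3', 'P4', 'P5', 'P6', 'P7']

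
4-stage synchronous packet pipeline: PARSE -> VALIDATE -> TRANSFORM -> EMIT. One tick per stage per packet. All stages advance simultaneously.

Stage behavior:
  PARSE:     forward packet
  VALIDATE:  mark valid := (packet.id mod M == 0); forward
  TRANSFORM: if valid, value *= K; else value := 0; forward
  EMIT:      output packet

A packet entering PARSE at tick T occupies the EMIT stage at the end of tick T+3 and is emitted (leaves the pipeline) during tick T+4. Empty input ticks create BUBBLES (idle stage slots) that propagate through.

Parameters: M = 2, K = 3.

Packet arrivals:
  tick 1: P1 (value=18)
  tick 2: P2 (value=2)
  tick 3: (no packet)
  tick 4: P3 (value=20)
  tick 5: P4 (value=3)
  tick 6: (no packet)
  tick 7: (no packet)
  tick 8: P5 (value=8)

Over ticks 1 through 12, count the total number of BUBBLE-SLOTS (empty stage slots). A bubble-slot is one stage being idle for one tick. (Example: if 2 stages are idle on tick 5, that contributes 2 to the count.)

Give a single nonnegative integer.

Tick 1: [PARSE:P1(v=18,ok=F), VALIDATE:-, TRANSFORM:-, EMIT:-] out:-; bubbles=3
Tick 2: [PARSE:P2(v=2,ok=F), VALIDATE:P1(v=18,ok=F), TRANSFORM:-, EMIT:-] out:-; bubbles=2
Tick 3: [PARSE:-, VALIDATE:P2(v=2,ok=T), TRANSFORM:P1(v=0,ok=F), EMIT:-] out:-; bubbles=2
Tick 4: [PARSE:P3(v=20,ok=F), VALIDATE:-, TRANSFORM:P2(v=6,ok=T), EMIT:P1(v=0,ok=F)] out:-; bubbles=1
Tick 5: [PARSE:P4(v=3,ok=F), VALIDATE:P3(v=20,ok=F), TRANSFORM:-, EMIT:P2(v=6,ok=T)] out:P1(v=0); bubbles=1
Tick 6: [PARSE:-, VALIDATE:P4(v=3,ok=T), TRANSFORM:P3(v=0,ok=F), EMIT:-] out:P2(v=6); bubbles=2
Tick 7: [PARSE:-, VALIDATE:-, TRANSFORM:P4(v=9,ok=T), EMIT:P3(v=0,ok=F)] out:-; bubbles=2
Tick 8: [PARSE:P5(v=8,ok=F), VALIDATE:-, TRANSFORM:-, EMIT:P4(v=9,ok=T)] out:P3(v=0); bubbles=2
Tick 9: [PARSE:-, VALIDATE:P5(v=8,ok=F), TRANSFORM:-, EMIT:-] out:P4(v=9); bubbles=3
Tick 10: [PARSE:-, VALIDATE:-, TRANSFORM:P5(v=0,ok=F), EMIT:-] out:-; bubbles=3
Tick 11: [PARSE:-, VALIDATE:-, TRANSFORM:-, EMIT:P5(v=0,ok=F)] out:-; bubbles=3
Tick 12: [PARSE:-, VALIDATE:-, TRANSFORM:-, EMIT:-] out:P5(v=0); bubbles=4
Total bubble-slots: 28

Answer: 28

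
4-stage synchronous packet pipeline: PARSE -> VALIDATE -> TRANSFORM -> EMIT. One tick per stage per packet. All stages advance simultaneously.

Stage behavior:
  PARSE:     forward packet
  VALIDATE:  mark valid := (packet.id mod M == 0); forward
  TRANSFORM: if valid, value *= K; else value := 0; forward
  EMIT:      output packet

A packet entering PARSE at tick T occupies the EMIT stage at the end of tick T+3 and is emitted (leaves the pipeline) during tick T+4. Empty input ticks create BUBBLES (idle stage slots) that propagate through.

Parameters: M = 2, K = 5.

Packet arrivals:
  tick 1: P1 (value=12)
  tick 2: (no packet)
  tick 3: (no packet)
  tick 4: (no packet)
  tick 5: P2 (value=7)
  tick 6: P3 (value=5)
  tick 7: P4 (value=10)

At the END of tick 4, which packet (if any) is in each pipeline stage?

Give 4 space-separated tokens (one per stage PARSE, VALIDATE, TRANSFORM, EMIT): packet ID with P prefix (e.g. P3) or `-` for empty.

Answer: - - - P1

Derivation:
Tick 1: [PARSE:P1(v=12,ok=F), VALIDATE:-, TRANSFORM:-, EMIT:-] out:-; in:P1
Tick 2: [PARSE:-, VALIDATE:P1(v=12,ok=F), TRANSFORM:-, EMIT:-] out:-; in:-
Tick 3: [PARSE:-, VALIDATE:-, TRANSFORM:P1(v=0,ok=F), EMIT:-] out:-; in:-
Tick 4: [PARSE:-, VALIDATE:-, TRANSFORM:-, EMIT:P1(v=0,ok=F)] out:-; in:-
At end of tick 4: ['-', '-', '-', 'P1']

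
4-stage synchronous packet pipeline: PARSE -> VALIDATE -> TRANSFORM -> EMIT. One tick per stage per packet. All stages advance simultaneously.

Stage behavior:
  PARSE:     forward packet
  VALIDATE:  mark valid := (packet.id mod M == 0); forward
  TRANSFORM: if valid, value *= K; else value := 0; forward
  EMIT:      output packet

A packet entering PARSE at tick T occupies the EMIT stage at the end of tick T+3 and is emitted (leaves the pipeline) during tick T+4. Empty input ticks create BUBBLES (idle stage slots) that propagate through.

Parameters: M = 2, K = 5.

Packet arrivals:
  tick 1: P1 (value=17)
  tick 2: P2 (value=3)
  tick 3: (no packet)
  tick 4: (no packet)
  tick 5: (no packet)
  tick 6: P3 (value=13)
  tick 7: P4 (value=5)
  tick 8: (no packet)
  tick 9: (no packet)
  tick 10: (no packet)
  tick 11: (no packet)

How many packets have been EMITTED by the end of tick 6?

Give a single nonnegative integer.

Answer: 2

Derivation:
Tick 1: [PARSE:P1(v=17,ok=F), VALIDATE:-, TRANSFORM:-, EMIT:-] out:-; in:P1
Tick 2: [PARSE:P2(v=3,ok=F), VALIDATE:P1(v=17,ok=F), TRANSFORM:-, EMIT:-] out:-; in:P2
Tick 3: [PARSE:-, VALIDATE:P2(v=3,ok=T), TRANSFORM:P1(v=0,ok=F), EMIT:-] out:-; in:-
Tick 4: [PARSE:-, VALIDATE:-, TRANSFORM:P2(v=15,ok=T), EMIT:P1(v=0,ok=F)] out:-; in:-
Tick 5: [PARSE:-, VALIDATE:-, TRANSFORM:-, EMIT:P2(v=15,ok=T)] out:P1(v=0); in:-
Tick 6: [PARSE:P3(v=13,ok=F), VALIDATE:-, TRANSFORM:-, EMIT:-] out:P2(v=15); in:P3
Emitted by tick 6: ['P1', 'P2']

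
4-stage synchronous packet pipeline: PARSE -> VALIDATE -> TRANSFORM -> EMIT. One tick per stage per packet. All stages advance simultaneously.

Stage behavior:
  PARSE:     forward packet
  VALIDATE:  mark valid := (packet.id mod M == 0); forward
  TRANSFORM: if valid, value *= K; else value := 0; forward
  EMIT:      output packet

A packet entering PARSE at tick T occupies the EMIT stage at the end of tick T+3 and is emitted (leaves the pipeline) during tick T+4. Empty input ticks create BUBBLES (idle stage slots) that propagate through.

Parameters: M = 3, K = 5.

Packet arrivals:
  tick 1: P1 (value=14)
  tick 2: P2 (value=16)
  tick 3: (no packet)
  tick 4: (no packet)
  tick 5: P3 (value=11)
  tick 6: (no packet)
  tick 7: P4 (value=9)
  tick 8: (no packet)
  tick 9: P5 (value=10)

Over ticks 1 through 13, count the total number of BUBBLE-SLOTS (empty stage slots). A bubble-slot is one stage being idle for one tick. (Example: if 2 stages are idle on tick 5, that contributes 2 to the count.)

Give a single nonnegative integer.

Tick 1: [PARSE:P1(v=14,ok=F), VALIDATE:-, TRANSFORM:-, EMIT:-] out:-; bubbles=3
Tick 2: [PARSE:P2(v=16,ok=F), VALIDATE:P1(v=14,ok=F), TRANSFORM:-, EMIT:-] out:-; bubbles=2
Tick 3: [PARSE:-, VALIDATE:P2(v=16,ok=F), TRANSFORM:P1(v=0,ok=F), EMIT:-] out:-; bubbles=2
Tick 4: [PARSE:-, VALIDATE:-, TRANSFORM:P2(v=0,ok=F), EMIT:P1(v=0,ok=F)] out:-; bubbles=2
Tick 5: [PARSE:P3(v=11,ok=F), VALIDATE:-, TRANSFORM:-, EMIT:P2(v=0,ok=F)] out:P1(v=0); bubbles=2
Tick 6: [PARSE:-, VALIDATE:P3(v=11,ok=T), TRANSFORM:-, EMIT:-] out:P2(v=0); bubbles=3
Tick 7: [PARSE:P4(v=9,ok=F), VALIDATE:-, TRANSFORM:P3(v=55,ok=T), EMIT:-] out:-; bubbles=2
Tick 8: [PARSE:-, VALIDATE:P4(v=9,ok=F), TRANSFORM:-, EMIT:P3(v=55,ok=T)] out:-; bubbles=2
Tick 9: [PARSE:P5(v=10,ok=F), VALIDATE:-, TRANSFORM:P4(v=0,ok=F), EMIT:-] out:P3(v=55); bubbles=2
Tick 10: [PARSE:-, VALIDATE:P5(v=10,ok=F), TRANSFORM:-, EMIT:P4(v=0,ok=F)] out:-; bubbles=2
Tick 11: [PARSE:-, VALIDATE:-, TRANSFORM:P5(v=0,ok=F), EMIT:-] out:P4(v=0); bubbles=3
Tick 12: [PARSE:-, VALIDATE:-, TRANSFORM:-, EMIT:P5(v=0,ok=F)] out:-; bubbles=3
Tick 13: [PARSE:-, VALIDATE:-, TRANSFORM:-, EMIT:-] out:P5(v=0); bubbles=4
Total bubble-slots: 32

Answer: 32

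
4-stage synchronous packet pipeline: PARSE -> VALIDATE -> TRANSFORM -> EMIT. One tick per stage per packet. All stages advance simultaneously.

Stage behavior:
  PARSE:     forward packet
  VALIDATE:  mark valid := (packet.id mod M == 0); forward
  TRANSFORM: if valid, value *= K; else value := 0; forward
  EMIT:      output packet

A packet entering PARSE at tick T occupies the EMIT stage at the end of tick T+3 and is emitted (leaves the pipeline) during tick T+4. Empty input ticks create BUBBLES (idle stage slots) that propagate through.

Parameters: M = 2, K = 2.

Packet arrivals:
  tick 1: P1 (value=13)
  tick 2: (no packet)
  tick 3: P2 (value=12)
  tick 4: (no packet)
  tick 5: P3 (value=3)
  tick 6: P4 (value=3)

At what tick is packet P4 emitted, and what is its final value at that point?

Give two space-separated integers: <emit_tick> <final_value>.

Tick 1: [PARSE:P1(v=13,ok=F), VALIDATE:-, TRANSFORM:-, EMIT:-] out:-; in:P1
Tick 2: [PARSE:-, VALIDATE:P1(v=13,ok=F), TRANSFORM:-, EMIT:-] out:-; in:-
Tick 3: [PARSE:P2(v=12,ok=F), VALIDATE:-, TRANSFORM:P1(v=0,ok=F), EMIT:-] out:-; in:P2
Tick 4: [PARSE:-, VALIDATE:P2(v=12,ok=T), TRANSFORM:-, EMIT:P1(v=0,ok=F)] out:-; in:-
Tick 5: [PARSE:P3(v=3,ok=F), VALIDATE:-, TRANSFORM:P2(v=24,ok=T), EMIT:-] out:P1(v=0); in:P3
Tick 6: [PARSE:P4(v=3,ok=F), VALIDATE:P3(v=3,ok=F), TRANSFORM:-, EMIT:P2(v=24,ok=T)] out:-; in:P4
Tick 7: [PARSE:-, VALIDATE:P4(v=3,ok=T), TRANSFORM:P3(v=0,ok=F), EMIT:-] out:P2(v=24); in:-
Tick 8: [PARSE:-, VALIDATE:-, TRANSFORM:P4(v=6,ok=T), EMIT:P3(v=0,ok=F)] out:-; in:-
Tick 9: [PARSE:-, VALIDATE:-, TRANSFORM:-, EMIT:P4(v=6,ok=T)] out:P3(v=0); in:-
Tick 10: [PARSE:-, VALIDATE:-, TRANSFORM:-, EMIT:-] out:P4(v=6); in:-
P4: arrives tick 6, valid=True (id=4, id%2=0), emit tick 10, final value 6

Answer: 10 6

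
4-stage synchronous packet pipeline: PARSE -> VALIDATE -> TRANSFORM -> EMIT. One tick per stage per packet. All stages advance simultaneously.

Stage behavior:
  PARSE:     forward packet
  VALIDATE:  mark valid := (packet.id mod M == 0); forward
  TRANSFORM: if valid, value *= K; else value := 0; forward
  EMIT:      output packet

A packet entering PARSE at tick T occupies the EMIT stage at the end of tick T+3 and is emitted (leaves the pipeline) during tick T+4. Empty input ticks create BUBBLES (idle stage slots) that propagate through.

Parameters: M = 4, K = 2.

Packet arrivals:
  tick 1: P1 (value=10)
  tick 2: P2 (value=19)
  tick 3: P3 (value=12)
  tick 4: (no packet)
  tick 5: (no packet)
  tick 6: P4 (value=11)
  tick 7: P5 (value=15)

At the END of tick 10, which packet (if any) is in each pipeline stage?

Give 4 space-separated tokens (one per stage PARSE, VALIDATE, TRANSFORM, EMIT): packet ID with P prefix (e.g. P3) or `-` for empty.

Answer: - - - P5

Derivation:
Tick 1: [PARSE:P1(v=10,ok=F), VALIDATE:-, TRANSFORM:-, EMIT:-] out:-; in:P1
Tick 2: [PARSE:P2(v=19,ok=F), VALIDATE:P1(v=10,ok=F), TRANSFORM:-, EMIT:-] out:-; in:P2
Tick 3: [PARSE:P3(v=12,ok=F), VALIDATE:P2(v=19,ok=F), TRANSFORM:P1(v=0,ok=F), EMIT:-] out:-; in:P3
Tick 4: [PARSE:-, VALIDATE:P3(v=12,ok=F), TRANSFORM:P2(v=0,ok=F), EMIT:P1(v=0,ok=F)] out:-; in:-
Tick 5: [PARSE:-, VALIDATE:-, TRANSFORM:P3(v=0,ok=F), EMIT:P2(v=0,ok=F)] out:P1(v=0); in:-
Tick 6: [PARSE:P4(v=11,ok=F), VALIDATE:-, TRANSFORM:-, EMIT:P3(v=0,ok=F)] out:P2(v=0); in:P4
Tick 7: [PARSE:P5(v=15,ok=F), VALIDATE:P4(v=11,ok=T), TRANSFORM:-, EMIT:-] out:P3(v=0); in:P5
Tick 8: [PARSE:-, VALIDATE:P5(v=15,ok=F), TRANSFORM:P4(v=22,ok=T), EMIT:-] out:-; in:-
Tick 9: [PARSE:-, VALIDATE:-, TRANSFORM:P5(v=0,ok=F), EMIT:P4(v=22,ok=T)] out:-; in:-
Tick 10: [PARSE:-, VALIDATE:-, TRANSFORM:-, EMIT:P5(v=0,ok=F)] out:P4(v=22); in:-
At end of tick 10: ['-', '-', '-', 'P5']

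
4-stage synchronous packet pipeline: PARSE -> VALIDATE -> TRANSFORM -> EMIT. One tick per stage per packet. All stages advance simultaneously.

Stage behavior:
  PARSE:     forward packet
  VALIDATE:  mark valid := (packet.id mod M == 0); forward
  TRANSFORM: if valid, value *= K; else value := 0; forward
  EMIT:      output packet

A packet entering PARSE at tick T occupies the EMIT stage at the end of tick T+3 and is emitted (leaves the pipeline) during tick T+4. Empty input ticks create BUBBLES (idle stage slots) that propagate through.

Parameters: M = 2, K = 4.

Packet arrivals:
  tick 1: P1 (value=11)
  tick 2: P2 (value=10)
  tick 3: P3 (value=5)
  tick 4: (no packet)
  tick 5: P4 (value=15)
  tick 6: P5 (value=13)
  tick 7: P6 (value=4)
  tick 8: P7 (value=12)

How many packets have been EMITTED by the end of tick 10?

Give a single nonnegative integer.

Tick 1: [PARSE:P1(v=11,ok=F), VALIDATE:-, TRANSFORM:-, EMIT:-] out:-; in:P1
Tick 2: [PARSE:P2(v=10,ok=F), VALIDATE:P1(v=11,ok=F), TRANSFORM:-, EMIT:-] out:-; in:P2
Tick 3: [PARSE:P3(v=5,ok=F), VALIDATE:P2(v=10,ok=T), TRANSFORM:P1(v=0,ok=F), EMIT:-] out:-; in:P3
Tick 4: [PARSE:-, VALIDATE:P3(v=5,ok=F), TRANSFORM:P2(v=40,ok=T), EMIT:P1(v=0,ok=F)] out:-; in:-
Tick 5: [PARSE:P4(v=15,ok=F), VALIDATE:-, TRANSFORM:P3(v=0,ok=F), EMIT:P2(v=40,ok=T)] out:P1(v=0); in:P4
Tick 6: [PARSE:P5(v=13,ok=F), VALIDATE:P4(v=15,ok=T), TRANSFORM:-, EMIT:P3(v=0,ok=F)] out:P2(v=40); in:P5
Tick 7: [PARSE:P6(v=4,ok=F), VALIDATE:P5(v=13,ok=F), TRANSFORM:P4(v=60,ok=T), EMIT:-] out:P3(v=0); in:P6
Tick 8: [PARSE:P7(v=12,ok=F), VALIDATE:P6(v=4,ok=T), TRANSFORM:P5(v=0,ok=F), EMIT:P4(v=60,ok=T)] out:-; in:P7
Tick 9: [PARSE:-, VALIDATE:P7(v=12,ok=F), TRANSFORM:P6(v=16,ok=T), EMIT:P5(v=0,ok=F)] out:P4(v=60); in:-
Tick 10: [PARSE:-, VALIDATE:-, TRANSFORM:P7(v=0,ok=F), EMIT:P6(v=16,ok=T)] out:P5(v=0); in:-
Emitted by tick 10: ['P1', 'P2', 'P3', 'P4', 'P5']

Answer: 5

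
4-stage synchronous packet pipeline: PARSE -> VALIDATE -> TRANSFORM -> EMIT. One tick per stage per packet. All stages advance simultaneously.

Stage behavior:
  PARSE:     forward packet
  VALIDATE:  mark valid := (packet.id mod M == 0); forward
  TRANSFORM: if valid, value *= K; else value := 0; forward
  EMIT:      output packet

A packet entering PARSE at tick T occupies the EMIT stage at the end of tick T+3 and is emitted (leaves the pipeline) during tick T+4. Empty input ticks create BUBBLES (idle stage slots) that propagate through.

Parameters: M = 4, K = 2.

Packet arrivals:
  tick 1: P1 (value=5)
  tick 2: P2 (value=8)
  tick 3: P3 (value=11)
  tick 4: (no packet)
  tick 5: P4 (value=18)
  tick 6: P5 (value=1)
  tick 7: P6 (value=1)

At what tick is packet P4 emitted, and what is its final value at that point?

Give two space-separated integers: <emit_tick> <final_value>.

Answer: 9 36

Derivation:
Tick 1: [PARSE:P1(v=5,ok=F), VALIDATE:-, TRANSFORM:-, EMIT:-] out:-; in:P1
Tick 2: [PARSE:P2(v=8,ok=F), VALIDATE:P1(v=5,ok=F), TRANSFORM:-, EMIT:-] out:-; in:P2
Tick 3: [PARSE:P3(v=11,ok=F), VALIDATE:P2(v=8,ok=F), TRANSFORM:P1(v=0,ok=F), EMIT:-] out:-; in:P3
Tick 4: [PARSE:-, VALIDATE:P3(v=11,ok=F), TRANSFORM:P2(v=0,ok=F), EMIT:P1(v=0,ok=F)] out:-; in:-
Tick 5: [PARSE:P4(v=18,ok=F), VALIDATE:-, TRANSFORM:P3(v=0,ok=F), EMIT:P2(v=0,ok=F)] out:P1(v=0); in:P4
Tick 6: [PARSE:P5(v=1,ok=F), VALIDATE:P4(v=18,ok=T), TRANSFORM:-, EMIT:P3(v=0,ok=F)] out:P2(v=0); in:P5
Tick 7: [PARSE:P6(v=1,ok=F), VALIDATE:P5(v=1,ok=F), TRANSFORM:P4(v=36,ok=T), EMIT:-] out:P3(v=0); in:P6
Tick 8: [PARSE:-, VALIDATE:P6(v=1,ok=F), TRANSFORM:P5(v=0,ok=F), EMIT:P4(v=36,ok=T)] out:-; in:-
Tick 9: [PARSE:-, VALIDATE:-, TRANSFORM:P6(v=0,ok=F), EMIT:P5(v=0,ok=F)] out:P4(v=36); in:-
Tick 10: [PARSE:-, VALIDATE:-, TRANSFORM:-, EMIT:P6(v=0,ok=F)] out:P5(v=0); in:-
Tick 11: [PARSE:-, VALIDATE:-, TRANSFORM:-, EMIT:-] out:P6(v=0); in:-
P4: arrives tick 5, valid=True (id=4, id%4=0), emit tick 9, final value 36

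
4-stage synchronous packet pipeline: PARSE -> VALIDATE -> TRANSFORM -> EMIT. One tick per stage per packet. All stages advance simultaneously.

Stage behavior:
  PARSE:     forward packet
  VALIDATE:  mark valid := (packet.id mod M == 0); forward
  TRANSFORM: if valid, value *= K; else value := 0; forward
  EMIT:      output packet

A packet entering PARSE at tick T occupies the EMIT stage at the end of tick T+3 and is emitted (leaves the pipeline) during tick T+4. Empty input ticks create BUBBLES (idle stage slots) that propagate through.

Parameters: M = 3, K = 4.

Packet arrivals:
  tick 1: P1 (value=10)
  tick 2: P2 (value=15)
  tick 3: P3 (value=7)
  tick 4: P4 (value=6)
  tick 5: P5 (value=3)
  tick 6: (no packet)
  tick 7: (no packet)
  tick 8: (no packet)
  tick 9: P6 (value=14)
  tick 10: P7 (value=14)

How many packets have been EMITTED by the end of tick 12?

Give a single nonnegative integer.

Answer: 5

Derivation:
Tick 1: [PARSE:P1(v=10,ok=F), VALIDATE:-, TRANSFORM:-, EMIT:-] out:-; in:P1
Tick 2: [PARSE:P2(v=15,ok=F), VALIDATE:P1(v=10,ok=F), TRANSFORM:-, EMIT:-] out:-; in:P2
Tick 3: [PARSE:P3(v=7,ok=F), VALIDATE:P2(v=15,ok=F), TRANSFORM:P1(v=0,ok=F), EMIT:-] out:-; in:P3
Tick 4: [PARSE:P4(v=6,ok=F), VALIDATE:P3(v=7,ok=T), TRANSFORM:P2(v=0,ok=F), EMIT:P1(v=0,ok=F)] out:-; in:P4
Tick 5: [PARSE:P5(v=3,ok=F), VALIDATE:P4(v=6,ok=F), TRANSFORM:P3(v=28,ok=T), EMIT:P2(v=0,ok=F)] out:P1(v=0); in:P5
Tick 6: [PARSE:-, VALIDATE:P5(v=3,ok=F), TRANSFORM:P4(v=0,ok=F), EMIT:P3(v=28,ok=T)] out:P2(v=0); in:-
Tick 7: [PARSE:-, VALIDATE:-, TRANSFORM:P5(v=0,ok=F), EMIT:P4(v=0,ok=F)] out:P3(v=28); in:-
Tick 8: [PARSE:-, VALIDATE:-, TRANSFORM:-, EMIT:P5(v=0,ok=F)] out:P4(v=0); in:-
Tick 9: [PARSE:P6(v=14,ok=F), VALIDATE:-, TRANSFORM:-, EMIT:-] out:P5(v=0); in:P6
Tick 10: [PARSE:P7(v=14,ok=F), VALIDATE:P6(v=14,ok=T), TRANSFORM:-, EMIT:-] out:-; in:P7
Tick 11: [PARSE:-, VALIDATE:P7(v=14,ok=F), TRANSFORM:P6(v=56,ok=T), EMIT:-] out:-; in:-
Tick 12: [PARSE:-, VALIDATE:-, TRANSFORM:P7(v=0,ok=F), EMIT:P6(v=56,ok=T)] out:-; in:-
Emitted by tick 12: ['P1', 'P2', 'P3', 'P4', 'P5']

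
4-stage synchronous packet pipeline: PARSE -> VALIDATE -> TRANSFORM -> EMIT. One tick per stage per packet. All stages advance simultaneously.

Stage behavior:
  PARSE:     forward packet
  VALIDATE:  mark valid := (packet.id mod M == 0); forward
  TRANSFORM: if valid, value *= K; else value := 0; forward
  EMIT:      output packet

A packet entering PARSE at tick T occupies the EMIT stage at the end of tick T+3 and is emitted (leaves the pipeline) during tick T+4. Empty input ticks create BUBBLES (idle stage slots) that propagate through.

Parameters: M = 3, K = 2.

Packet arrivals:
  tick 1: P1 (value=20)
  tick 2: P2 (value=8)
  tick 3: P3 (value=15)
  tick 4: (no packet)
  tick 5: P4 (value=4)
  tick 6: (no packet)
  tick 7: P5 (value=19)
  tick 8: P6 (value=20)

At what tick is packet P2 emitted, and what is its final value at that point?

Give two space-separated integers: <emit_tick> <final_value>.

Tick 1: [PARSE:P1(v=20,ok=F), VALIDATE:-, TRANSFORM:-, EMIT:-] out:-; in:P1
Tick 2: [PARSE:P2(v=8,ok=F), VALIDATE:P1(v=20,ok=F), TRANSFORM:-, EMIT:-] out:-; in:P2
Tick 3: [PARSE:P3(v=15,ok=F), VALIDATE:P2(v=8,ok=F), TRANSFORM:P1(v=0,ok=F), EMIT:-] out:-; in:P3
Tick 4: [PARSE:-, VALIDATE:P3(v=15,ok=T), TRANSFORM:P2(v=0,ok=F), EMIT:P1(v=0,ok=F)] out:-; in:-
Tick 5: [PARSE:P4(v=4,ok=F), VALIDATE:-, TRANSFORM:P3(v=30,ok=T), EMIT:P2(v=0,ok=F)] out:P1(v=0); in:P4
Tick 6: [PARSE:-, VALIDATE:P4(v=4,ok=F), TRANSFORM:-, EMIT:P3(v=30,ok=T)] out:P2(v=0); in:-
Tick 7: [PARSE:P5(v=19,ok=F), VALIDATE:-, TRANSFORM:P4(v=0,ok=F), EMIT:-] out:P3(v=30); in:P5
Tick 8: [PARSE:P6(v=20,ok=F), VALIDATE:P5(v=19,ok=F), TRANSFORM:-, EMIT:P4(v=0,ok=F)] out:-; in:P6
Tick 9: [PARSE:-, VALIDATE:P6(v=20,ok=T), TRANSFORM:P5(v=0,ok=F), EMIT:-] out:P4(v=0); in:-
Tick 10: [PARSE:-, VALIDATE:-, TRANSFORM:P6(v=40,ok=T), EMIT:P5(v=0,ok=F)] out:-; in:-
Tick 11: [PARSE:-, VALIDATE:-, TRANSFORM:-, EMIT:P6(v=40,ok=T)] out:P5(v=0); in:-
Tick 12: [PARSE:-, VALIDATE:-, TRANSFORM:-, EMIT:-] out:P6(v=40); in:-
P2: arrives tick 2, valid=False (id=2, id%3=2), emit tick 6, final value 0

Answer: 6 0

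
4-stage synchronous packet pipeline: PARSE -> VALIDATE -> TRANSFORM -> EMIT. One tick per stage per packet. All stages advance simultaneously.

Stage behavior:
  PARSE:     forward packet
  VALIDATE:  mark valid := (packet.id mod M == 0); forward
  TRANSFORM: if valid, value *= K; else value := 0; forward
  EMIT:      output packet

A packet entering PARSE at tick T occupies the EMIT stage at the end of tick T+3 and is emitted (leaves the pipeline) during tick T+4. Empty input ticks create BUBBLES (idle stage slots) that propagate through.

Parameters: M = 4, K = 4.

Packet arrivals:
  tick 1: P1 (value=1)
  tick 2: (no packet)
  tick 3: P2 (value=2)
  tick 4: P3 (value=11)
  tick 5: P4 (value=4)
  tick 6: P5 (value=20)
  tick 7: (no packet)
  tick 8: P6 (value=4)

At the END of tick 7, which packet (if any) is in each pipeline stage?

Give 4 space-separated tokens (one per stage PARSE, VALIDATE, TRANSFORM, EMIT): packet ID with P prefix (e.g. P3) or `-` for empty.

Tick 1: [PARSE:P1(v=1,ok=F), VALIDATE:-, TRANSFORM:-, EMIT:-] out:-; in:P1
Tick 2: [PARSE:-, VALIDATE:P1(v=1,ok=F), TRANSFORM:-, EMIT:-] out:-; in:-
Tick 3: [PARSE:P2(v=2,ok=F), VALIDATE:-, TRANSFORM:P1(v=0,ok=F), EMIT:-] out:-; in:P2
Tick 4: [PARSE:P3(v=11,ok=F), VALIDATE:P2(v=2,ok=F), TRANSFORM:-, EMIT:P1(v=0,ok=F)] out:-; in:P3
Tick 5: [PARSE:P4(v=4,ok=F), VALIDATE:P3(v=11,ok=F), TRANSFORM:P2(v=0,ok=F), EMIT:-] out:P1(v=0); in:P4
Tick 6: [PARSE:P5(v=20,ok=F), VALIDATE:P4(v=4,ok=T), TRANSFORM:P3(v=0,ok=F), EMIT:P2(v=0,ok=F)] out:-; in:P5
Tick 7: [PARSE:-, VALIDATE:P5(v=20,ok=F), TRANSFORM:P4(v=16,ok=T), EMIT:P3(v=0,ok=F)] out:P2(v=0); in:-
At end of tick 7: ['-', 'P5', 'P4', 'P3']

Answer: - P5 P4 P3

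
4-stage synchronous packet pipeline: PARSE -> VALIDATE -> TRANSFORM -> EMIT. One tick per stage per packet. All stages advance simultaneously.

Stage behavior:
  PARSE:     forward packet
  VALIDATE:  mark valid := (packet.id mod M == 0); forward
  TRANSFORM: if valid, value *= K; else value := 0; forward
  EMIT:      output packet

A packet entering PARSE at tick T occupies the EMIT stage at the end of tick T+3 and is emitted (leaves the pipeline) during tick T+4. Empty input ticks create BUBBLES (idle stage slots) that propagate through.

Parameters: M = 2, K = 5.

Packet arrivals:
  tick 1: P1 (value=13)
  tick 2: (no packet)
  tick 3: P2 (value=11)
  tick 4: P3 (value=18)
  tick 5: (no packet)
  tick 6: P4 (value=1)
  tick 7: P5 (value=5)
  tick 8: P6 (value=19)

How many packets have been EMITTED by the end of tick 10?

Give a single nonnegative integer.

Answer: 4

Derivation:
Tick 1: [PARSE:P1(v=13,ok=F), VALIDATE:-, TRANSFORM:-, EMIT:-] out:-; in:P1
Tick 2: [PARSE:-, VALIDATE:P1(v=13,ok=F), TRANSFORM:-, EMIT:-] out:-; in:-
Tick 3: [PARSE:P2(v=11,ok=F), VALIDATE:-, TRANSFORM:P1(v=0,ok=F), EMIT:-] out:-; in:P2
Tick 4: [PARSE:P3(v=18,ok=F), VALIDATE:P2(v=11,ok=T), TRANSFORM:-, EMIT:P1(v=0,ok=F)] out:-; in:P3
Tick 5: [PARSE:-, VALIDATE:P3(v=18,ok=F), TRANSFORM:P2(v=55,ok=T), EMIT:-] out:P1(v=0); in:-
Tick 6: [PARSE:P4(v=1,ok=F), VALIDATE:-, TRANSFORM:P3(v=0,ok=F), EMIT:P2(v=55,ok=T)] out:-; in:P4
Tick 7: [PARSE:P5(v=5,ok=F), VALIDATE:P4(v=1,ok=T), TRANSFORM:-, EMIT:P3(v=0,ok=F)] out:P2(v=55); in:P5
Tick 8: [PARSE:P6(v=19,ok=F), VALIDATE:P5(v=5,ok=F), TRANSFORM:P4(v=5,ok=T), EMIT:-] out:P3(v=0); in:P6
Tick 9: [PARSE:-, VALIDATE:P6(v=19,ok=T), TRANSFORM:P5(v=0,ok=F), EMIT:P4(v=5,ok=T)] out:-; in:-
Tick 10: [PARSE:-, VALIDATE:-, TRANSFORM:P6(v=95,ok=T), EMIT:P5(v=0,ok=F)] out:P4(v=5); in:-
Emitted by tick 10: ['P1', 'P2', 'P3', 'P4']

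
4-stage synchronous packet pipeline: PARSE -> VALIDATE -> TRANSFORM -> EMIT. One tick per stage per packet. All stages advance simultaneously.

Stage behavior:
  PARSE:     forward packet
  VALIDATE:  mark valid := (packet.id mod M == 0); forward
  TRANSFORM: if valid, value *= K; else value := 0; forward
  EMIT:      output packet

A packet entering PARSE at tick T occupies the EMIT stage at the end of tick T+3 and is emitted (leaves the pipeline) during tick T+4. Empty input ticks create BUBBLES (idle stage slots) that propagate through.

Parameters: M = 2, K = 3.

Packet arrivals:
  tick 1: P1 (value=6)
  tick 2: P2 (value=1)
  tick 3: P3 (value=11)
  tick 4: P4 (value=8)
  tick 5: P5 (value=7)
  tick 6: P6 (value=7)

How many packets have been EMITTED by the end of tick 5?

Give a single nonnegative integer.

Answer: 1

Derivation:
Tick 1: [PARSE:P1(v=6,ok=F), VALIDATE:-, TRANSFORM:-, EMIT:-] out:-; in:P1
Tick 2: [PARSE:P2(v=1,ok=F), VALIDATE:P1(v=6,ok=F), TRANSFORM:-, EMIT:-] out:-; in:P2
Tick 3: [PARSE:P3(v=11,ok=F), VALIDATE:P2(v=1,ok=T), TRANSFORM:P1(v=0,ok=F), EMIT:-] out:-; in:P3
Tick 4: [PARSE:P4(v=8,ok=F), VALIDATE:P3(v=11,ok=F), TRANSFORM:P2(v=3,ok=T), EMIT:P1(v=0,ok=F)] out:-; in:P4
Tick 5: [PARSE:P5(v=7,ok=F), VALIDATE:P4(v=8,ok=T), TRANSFORM:P3(v=0,ok=F), EMIT:P2(v=3,ok=T)] out:P1(v=0); in:P5
Emitted by tick 5: ['P1']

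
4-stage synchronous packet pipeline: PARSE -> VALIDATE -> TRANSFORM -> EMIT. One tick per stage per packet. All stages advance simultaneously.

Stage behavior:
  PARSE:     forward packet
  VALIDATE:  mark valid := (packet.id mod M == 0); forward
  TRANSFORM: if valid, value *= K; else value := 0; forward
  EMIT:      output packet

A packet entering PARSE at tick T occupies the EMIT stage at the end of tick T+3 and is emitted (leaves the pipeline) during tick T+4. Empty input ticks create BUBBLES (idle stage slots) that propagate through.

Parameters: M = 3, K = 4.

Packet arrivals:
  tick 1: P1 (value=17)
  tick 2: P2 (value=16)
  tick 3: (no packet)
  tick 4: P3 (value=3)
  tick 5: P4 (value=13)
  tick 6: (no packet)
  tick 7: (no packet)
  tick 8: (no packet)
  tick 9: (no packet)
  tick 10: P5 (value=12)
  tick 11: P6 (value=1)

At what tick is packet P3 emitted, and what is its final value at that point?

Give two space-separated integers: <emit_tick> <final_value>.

Tick 1: [PARSE:P1(v=17,ok=F), VALIDATE:-, TRANSFORM:-, EMIT:-] out:-; in:P1
Tick 2: [PARSE:P2(v=16,ok=F), VALIDATE:P1(v=17,ok=F), TRANSFORM:-, EMIT:-] out:-; in:P2
Tick 3: [PARSE:-, VALIDATE:P2(v=16,ok=F), TRANSFORM:P1(v=0,ok=F), EMIT:-] out:-; in:-
Tick 4: [PARSE:P3(v=3,ok=F), VALIDATE:-, TRANSFORM:P2(v=0,ok=F), EMIT:P1(v=0,ok=F)] out:-; in:P3
Tick 5: [PARSE:P4(v=13,ok=F), VALIDATE:P3(v=3,ok=T), TRANSFORM:-, EMIT:P2(v=0,ok=F)] out:P1(v=0); in:P4
Tick 6: [PARSE:-, VALIDATE:P4(v=13,ok=F), TRANSFORM:P3(v=12,ok=T), EMIT:-] out:P2(v=0); in:-
Tick 7: [PARSE:-, VALIDATE:-, TRANSFORM:P4(v=0,ok=F), EMIT:P3(v=12,ok=T)] out:-; in:-
Tick 8: [PARSE:-, VALIDATE:-, TRANSFORM:-, EMIT:P4(v=0,ok=F)] out:P3(v=12); in:-
Tick 9: [PARSE:-, VALIDATE:-, TRANSFORM:-, EMIT:-] out:P4(v=0); in:-
Tick 10: [PARSE:P5(v=12,ok=F), VALIDATE:-, TRANSFORM:-, EMIT:-] out:-; in:P5
Tick 11: [PARSE:P6(v=1,ok=F), VALIDATE:P5(v=12,ok=F), TRANSFORM:-, EMIT:-] out:-; in:P6
Tick 12: [PARSE:-, VALIDATE:P6(v=1,ok=T), TRANSFORM:P5(v=0,ok=F), EMIT:-] out:-; in:-
Tick 13: [PARSE:-, VALIDATE:-, TRANSFORM:P6(v=4,ok=T), EMIT:P5(v=0,ok=F)] out:-; in:-
Tick 14: [PARSE:-, VALIDATE:-, TRANSFORM:-, EMIT:P6(v=4,ok=T)] out:P5(v=0); in:-
Tick 15: [PARSE:-, VALIDATE:-, TRANSFORM:-, EMIT:-] out:P6(v=4); in:-
P3: arrives tick 4, valid=True (id=3, id%3=0), emit tick 8, final value 12

Answer: 8 12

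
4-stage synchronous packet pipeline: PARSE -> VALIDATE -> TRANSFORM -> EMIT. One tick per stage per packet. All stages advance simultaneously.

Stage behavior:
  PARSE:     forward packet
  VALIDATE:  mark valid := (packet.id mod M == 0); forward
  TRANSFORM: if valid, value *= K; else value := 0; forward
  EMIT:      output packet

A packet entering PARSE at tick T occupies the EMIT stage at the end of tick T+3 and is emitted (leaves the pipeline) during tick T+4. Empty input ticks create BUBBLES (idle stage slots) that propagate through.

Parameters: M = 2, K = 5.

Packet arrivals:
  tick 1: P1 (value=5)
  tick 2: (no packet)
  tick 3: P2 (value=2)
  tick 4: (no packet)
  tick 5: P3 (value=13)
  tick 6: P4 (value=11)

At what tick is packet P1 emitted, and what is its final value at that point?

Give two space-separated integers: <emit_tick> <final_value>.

Tick 1: [PARSE:P1(v=5,ok=F), VALIDATE:-, TRANSFORM:-, EMIT:-] out:-; in:P1
Tick 2: [PARSE:-, VALIDATE:P1(v=5,ok=F), TRANSFORM:-, EMIT:-] out:-; in:-
Tick 3: [PARSE:P2(v=2,ok=F), VALIDATE:-, TRANSFORM:P1(v=0,ok=F), EMIT:-] out:-; in:P2
Tick 4: [PARSE:-, VALIDATE:P2(v=2,ok=T), TRANSFORM:-, EMIT:P1(v=0,ok=F)] out:-; in:-
Tick 5: [PARSE:P3(v=13,ok=F), VALIDATE:-, TRANSFORM:P2(v=10,ok=T), EMIT:-] out:P1(v=0); in:P3
Tick 6: [PARSE:P4(v=11,ok=F), VALIDATE:P3(v=13,ok=F), TRANSFORM:-, EMIT:P2(v=10,ok=T)] out:-; in:P4
Tick 7: [PARSE:-, VALIDATE:P4(v=11,ok=T), TRANSFORM:P3(v=0,ok=F), EMIT:-] out:P2(v=10); in:-
Tick 8: [PARSE:-, VALIDATE:-, TRANSFORM:P4(v=55,ok=T), EMIT:P3(v=0,ok=F)] out:-; in:-
Tick 9: [PARSE:-, VALIDATE:-, TRANSFORM:-, EMIT:P4(v=55,ok=T)] out:P3(v=0); in:-
Tick 10: [PARSE:-, VALIDATE:-, TRANSFORM:-, EMIT:-] out:P4(v=55); in:-
P1: arrives tick 1, valid=False (id=1, id%2=1), emit tick 5, final value 0

Answer: 5 0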